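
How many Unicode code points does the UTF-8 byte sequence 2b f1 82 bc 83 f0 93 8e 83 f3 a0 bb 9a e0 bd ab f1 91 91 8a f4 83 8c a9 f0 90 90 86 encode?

8

Byte at offset 0: 0x2B = 00101011 → 1-byte char (#1). Advance 1.
Byte at offset 1: 0xF1 = 11110001 → 4-byte char (#2). Advance 4.
Byte at offset 5: 0xF0 = 11110000 → 4-byte char (#3). Advance 4.
Byte at offset 9: 0xF3 = 11110011 → 4-byte char (#4). Advance 4.
Byte at offset 13: 0xE0 = 11100000 → 3-byte char (#5). Advance 3.
Byte at offset 16: 0xF1 = 11110001 → 4-byte char (#6). Advance 4.
Byte at offset 20: 0xF4 = 11110100 → 4-byte char (#7). Advance 4.
Byte at offset 24: 0xF0 = 11110000 → 4-byte char (#8). Advance 4.
Reached end at offset 28 after 8 code points.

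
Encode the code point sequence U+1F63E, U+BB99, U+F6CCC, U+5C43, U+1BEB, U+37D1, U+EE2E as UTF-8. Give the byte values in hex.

U+1F63E: 4-byte form → F0 9F 98 BE.
U+BB99: 3-byte form → EB AE 99.
U+F6CCC: 4-byte form → F3 B6 B3 8C.
U+5C43: 3-byte form → E5 B1 83.
U+1BEB: 3-byte form → E1 AF AB.
U+37D1: 3-byte form → E3 9F 91.
U+EE2E: 3-byte form → EE B8 AE.
Concatenated (23 bytes): F0 9F 98 BE EB AE 99 F3 B6 B3 8C E5 B1 83 E1 AF AB E3 9F 91 EE B8 AE.

F0 9F 98 BE EB AE 99 F3 B6 B3 8C E5 B1 83 E1 AF AB E3 9F 91 EE B8 AE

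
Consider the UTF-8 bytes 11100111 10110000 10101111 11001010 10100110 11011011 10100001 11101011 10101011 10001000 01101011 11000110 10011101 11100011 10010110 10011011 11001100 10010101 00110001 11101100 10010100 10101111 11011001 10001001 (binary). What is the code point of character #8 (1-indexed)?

U+0315

Offset 0: leading byte 0xE7 = 11100111 → 3-byte char #1 = E7 B0 AF.
Offset 3: leading byte 0xCA = 11001010 → 2-byte char #2 = CA A6.
Offset 5: leading byte 0xDB = 11011011 → 2-byte char #3 = DB A1.
Offset 7: leading byte 0xEB = 11101011 → 3-byte char #4 = EB AB 88.
Offset 10: leading byte 0x6B = 01101011 → 1-byte char #5 = 6B.
Offset 11: leading byte 0xC6 = 11000110 → 2-byte char #6 = C6 9D.
Offset 13: leading byte 0xE3 = 11100011 → 3-byte char #7 = E3 96 9B.
Offset 16: leading byte 0xCC = 11001100 → 2-byte char #8 = CC 95.
Leading byte 0xCC = 11001100 matches 110xxxxx → 2-byte sequence.
Byte 1: 0xCC = 11001100, payload 01100 (5 bits).
Byte 2: 0x95 = 10010101 (10xxxxxx ✓), payload 010101.
Concatenate: 01100010101 = 0x315 (11 bits → U+0315).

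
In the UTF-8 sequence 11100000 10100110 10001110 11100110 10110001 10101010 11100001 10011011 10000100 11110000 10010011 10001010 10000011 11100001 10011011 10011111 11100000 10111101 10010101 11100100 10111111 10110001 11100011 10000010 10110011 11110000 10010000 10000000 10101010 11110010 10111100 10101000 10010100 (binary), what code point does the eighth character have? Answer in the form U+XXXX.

Offset 0: leading byte 0xE0 = 11100000 → 3-byte char #1 = E0 A6 8E.
Offset 3: leading byte 0xE6 = 11100110 → 3-byte char #2 = E6 B1 AA.
Offset 6: leading byte 0xE1 = 11100001 → 3-byte char #3 = E1 9B 84.
Offset 9: leading byte 0xF0 = 11110000 → 4-byte char #4 = F0 93 8A 83.
Offset 13: leading byte 0xE1 = 11100001 → 3-byte char #5 = E1 9B 9F.
Offset 16: leading byte 0xE0 = 11100000 → 3-byte char #6 = E0 BD 95.
Offset 19: leading byte 0xE4 = 11100100 → 3-byte char #7 = E4 BF B1.
Offset 22: leading byte 0xE3 = 11100011 → 3-byte char #8 = E3 82 B3.
Leading byte 0xE3 = 11100011 matches 1110xxxx → 3-byte sequence.
Byte 1: 0xE3 = 11100011, payload 0011 (4 bits).
Byte 2: 0x82 = 10000010 (10xxxxxx ✓), payload 000010.
Byte 3: 0xB3 = 10110011 (10xxxxxx ✓), payload 110011.
Concatenate: 0011000010110011 = 0x30B3 (16 bits → U+30B3).

U+30B3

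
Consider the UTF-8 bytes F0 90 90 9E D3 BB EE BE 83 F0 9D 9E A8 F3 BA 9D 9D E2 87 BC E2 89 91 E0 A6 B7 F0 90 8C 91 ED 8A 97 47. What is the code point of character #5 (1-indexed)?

Offset 0: leading byte 0xF0 = 11110000 → 4-byte char #1 = F0 90 90 9E.
Offset 4: leading byte 0xD3 = 11010011 → 2-byte char #2 = D3 BB.
Offset 6: leading byte 0xEE = 11101110 → 3-byte char #3 = EE BE 83.
Offset 9: leading byte 0xF0 = 11110000 → 4-byte char #4 = F0 9D 9E A8.
Offset 13: leading byte 0xF3 = 11110011 → 4-byte char #5 = F3 BA 9D 9D.
Leading byte 0xF3 = 11110011 matches 11110xxx → 4-byte sequence.
Byte 1: 0xF3 = 11110011, payload 011 (3 bits).
Byte 2: 0xBA = 10111010 (10xxxxxx ✓), payload 111010.
Byte 3: 0x9D = 10011101 (10xxxxxx ✓), payload 011101.
Byte 4: 0x9D = 10011101 (10xxxxxx ✓), payload 011101.
Concatenate: 011111010011101011101 = 0xFA75D (21 bits → U+FA75D).

U+FA75D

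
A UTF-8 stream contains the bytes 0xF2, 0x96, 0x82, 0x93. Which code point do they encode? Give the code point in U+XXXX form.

U+96093

Leading byte 0xF2 = 11110010 matches 11110xxx → 4-byte sequence.
Byte 1: 0xF2 = 11110010, payload 010 (3 bits).
Byte 2: 0x96 = 10010110 (10xxxxxx ✓), payload 010110.
Byte 3: 0x82 = 10000010 (10xxxxxx ✓), payload 000010.
Byte 4: 0x93 = 10010011 (10xxxxxx ✓), payload 010011.
Concatenate: 010010110000010010011 = 0x96093 (21 bits → U+96093).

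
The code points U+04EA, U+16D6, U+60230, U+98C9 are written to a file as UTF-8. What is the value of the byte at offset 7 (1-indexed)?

1-indexed offset 7 is 0-indexed offset 6.
U+04EA → 2-byte form D3 AA at offsets 0–1.
U+16D6 → 3-byte form E1 9B 96 at offsets 2–4.
U+60230 → 4-byte form F1 A0 88 B0 at offsets 5–8.
Offset 6 falls in char 3's range; it's byte 2 of F1 A0 88 B0 = 0xA0.

0xA0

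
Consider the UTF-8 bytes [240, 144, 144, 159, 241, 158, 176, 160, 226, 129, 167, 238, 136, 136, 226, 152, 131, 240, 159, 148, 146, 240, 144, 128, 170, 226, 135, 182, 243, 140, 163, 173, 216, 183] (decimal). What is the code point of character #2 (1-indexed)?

U+5EC20

Offset 0: leading byte 0xF0 = 11110000 → 4-byte char #1 = F0 90 90 9F.
Offset 4: leading byte 0xF1 = 11110001 → 4-byte char #2 = F1 9E B0 A0.
Leading byte 0xF1 = 11110001 matches 11110xxx → 4-byte sequence.
Byte 1: 0xF1 = 11110001, payload 001 (3 bits).
Byte 2: 0x9E = 10011110 (10xxxxxx ✓), payload 011110.
Byte 3: 0xB0 = 10110000 (10xxxxxx ✓), payload 110000.
Byte 4: 0xA0 = 10100000 (10xxxxxx ✓), payload 100000.
Concatenate: 001011110110000100000 = 0x5EC20 (21 bits → U+5EC20).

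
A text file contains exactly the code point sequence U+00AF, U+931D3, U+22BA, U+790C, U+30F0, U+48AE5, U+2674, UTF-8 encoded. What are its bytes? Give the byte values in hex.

C2 AF F2 93 87 93 E2 8A BA E7 A4 8C E3 83 B0 F1 88 AB A5 E2 99 B4

U+00AF: 2-byte form → C2 AF.
U+931D3: 4-byte form → F2 93 87 93.
U+22BA: 3-byte form → E2 8A BA.
U+790C: 3-byte form → E7 A4 8C.
U+30F0: 3-byte form → E3 83 B0.
U+48AE5: 4-byte form → F1 88 AB A5.
U+2674: 3-byte form → E2 99 B4.
Concatenated (22 bytes): C2 AF F2 93 87 93 E2 8A BA E7 A4 8C E3 83 B0 F1 88 AB A5 E2 99 B4.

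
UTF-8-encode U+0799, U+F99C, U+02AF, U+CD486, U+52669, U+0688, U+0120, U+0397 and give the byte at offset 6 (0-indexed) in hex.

U+0799 → 2-byte form DE 99 at offsets 0–1.
U+F99C → 3-byte form EF A6 9C at offsets 2–4.
U+02AF → 2-byte form CA AF at offsets 5–6.
Offset 6 falls in char 3's range; it's byte 2 of CA AF = 0xAF.

0xAF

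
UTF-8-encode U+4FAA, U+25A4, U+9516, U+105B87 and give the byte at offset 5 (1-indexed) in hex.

0x96

1-indexed offset 5 is 0-indexed offset 4.
U+4FAA → 3-byte form E4 BE AA at offsets 0–2.
U+25A4 → 3-byte form E2 96 A4 at offsets 3–5.
Offset 4 falls in char 2's range; it's byte 2 of E2 96 A4 = 0x96.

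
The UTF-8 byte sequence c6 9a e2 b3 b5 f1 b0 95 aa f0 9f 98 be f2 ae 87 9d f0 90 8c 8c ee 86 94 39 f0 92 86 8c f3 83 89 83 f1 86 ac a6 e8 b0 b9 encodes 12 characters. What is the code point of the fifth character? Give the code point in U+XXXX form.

U+AE1DD

Offset 0: leading byte 0xC6 = 11000110 → 2-byte char #1 = C6 9A.
Offset 2: leading byte 0xE2 = 11100010 → 3-byte char #2 = E2 B3 B5.
Offset 5: leading byte 0xF1 = 11110001 → 4-byte char #3 = F1 B0 95 AA.
Offset 9: leading byte 0xF0 = 11110000 → 4-byte char #4 = F0 9F 98 BE.
Offset 13: leading byte 0xF2 = 11110010 → 4-byte char #5 = F2 AE 87 9D.
Leading byte 0xF2 = 11110010 matches 11110xxx → 4-byte sequence.
Byte 1: 0xF2 = 11110010, payload 010 (3 bits).
Byte 2: 0xAE = 10101110 (10xxxxxx ✓), payload 101110.
Byte 3: 0x87 = 10000111 (10xxxxxx ✓), payload 000111.
Byte 4: 0x9D = 10011101 (10xxxxxx ✓), payload 011101.
Concatenate: 010101110000111011101 = 0xAE1DD (21 bits → U+AE1DD).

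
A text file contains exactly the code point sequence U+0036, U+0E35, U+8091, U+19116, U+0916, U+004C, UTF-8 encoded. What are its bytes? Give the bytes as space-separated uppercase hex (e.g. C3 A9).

36 E0 B8 B5 E8 82 91 F0 99 84 96 E0 A4 96 4C

U+0036: 1-byte form → 36.
U+0E35: 3-byte form → E0 B8 B5.
U+8091: 3-byte form → E8 82 91.
U+19116: 4-byte form → F0 99 84 96.
U+0916: 3-byte form → E0 A4 96.
U+004C: 1-byte form → 4C.
Concatenated (15 bytes): 36 E0 B8 B5 E8 82 91 F0 99 84 96 E0 A4 96 4C.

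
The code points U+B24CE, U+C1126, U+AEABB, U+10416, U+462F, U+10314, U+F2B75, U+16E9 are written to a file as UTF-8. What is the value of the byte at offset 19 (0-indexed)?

0xF0

U+B24CE → 4-byte form F2 B2 93 8E at offsets 0–3.
U+C1126 → 4-byte form F3 81 84 A6 at offsets 4–7.
U+AEABB → 4-byte form F2 AE AA BB at offsets 8–11.
U+10416 → 4-byte form F0 90 90 96 at offsets 12–15.
U+462F → 3-byte form E4 98 AF at offsets 16–18.
U+10314 → 4-byte form F0 90 8C 94 at offsets 19–22.
Offset 19 falls in char 6's range; it's byte 1 of F0 90 8C 94 = 0xF0.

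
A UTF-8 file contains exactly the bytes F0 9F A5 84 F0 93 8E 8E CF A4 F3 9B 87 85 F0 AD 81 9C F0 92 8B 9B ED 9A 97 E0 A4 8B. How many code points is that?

8

Byte at offset 0: 0xF0 = 11110000 → 4-byte char (#1). Advance 4.
Byte at offset 4: 0xF0 = 11110000 → 4-byte char (#2). Advance 4.
Byte at offset 8: 0xCF = 11001111 → 2-byte char (#3). Advance 2.
Byte at offset 10: 0xF3 = 11110011 → 4-byte char (#4). Advance 4.
Byte at offset 14: 0xF0 = 11110000 → 4-byte char (#5). Advance 4.
Byte at offset 18: 0xF0 = 11110000 → 4-byte char (#6). Advance 4.
Byte at offset 22: 0xED = 11101101 → 3-byte char (#7). Advance 3.
Byte at offset 25: 0xE0 = 11100000 → 3-byte char (#8). Advance 3.
Reached end at offset 28 after 8 code points.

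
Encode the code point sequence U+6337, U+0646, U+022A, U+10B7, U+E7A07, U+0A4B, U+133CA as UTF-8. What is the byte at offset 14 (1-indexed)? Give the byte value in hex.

0x87

1-indexed offset 14 is 0-indexed offset 13.
U+6337 → 3-byte form E6 8C B7 at offsets 0–2.
U+0646 → 2-byte form D9 86 at offsets 3–4.
U+022A → 2-byte form C8 AA at offsets 5–6.
U+10B7 → 3-byte form E1 82 B7 at offsets 7–9.
U+E7A07 → 4-byte form F3 A7 A8 87 at offsets 10–13.
Offset 13 falls in char 5's range; it's byte 4 of F3 A7 A8 87 = 0x87.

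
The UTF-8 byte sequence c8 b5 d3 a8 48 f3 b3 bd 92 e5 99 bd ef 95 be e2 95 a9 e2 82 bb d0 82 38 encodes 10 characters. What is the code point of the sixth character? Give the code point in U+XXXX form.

U+F57E

Offset 0: leading byte 0xC8 = 11001000 → 2-byte char #1 = C8 B5.
Offset 2: leading byte 0xD3 = 11010011 → 2-byte char #2 = D3 A8.
Offset 4: leading byte 0x48 = 01001000 → 1-byte char #3 = 48.
Offset 5: leading byte 0xF3 = 11110011 → 4-byte char #4 = F3 B3 BD 92.
Offset 9: leading byte 0xE5 = 11100101 → 3-byte char #5 = E5 99 BD.
Offset 12: leading byte 0xEF = 11101111 → 3-byte char #6 = EF 95 BE.
Leading byte 0xEF = 11101111 matches 1110xxxx → 3-byte sequence.
Byte 1: 0xEF = 11101111, payload 1111 (4 bits).
Byte 2: 0x95 = 10010101 (10xxxxxx ✓), payload 010101.
Byte 3: 0xBE = 10111110 (10xxxxxx ✓), payload 111110.
Concatenate: 1111010101111110 = 0xF57E (16 bits → U+F57E).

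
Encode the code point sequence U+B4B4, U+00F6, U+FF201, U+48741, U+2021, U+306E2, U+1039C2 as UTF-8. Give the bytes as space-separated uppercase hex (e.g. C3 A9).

EB 92 B4 C3 B6 F3 BF 88 81 F1 88 9D 81 E2 80 A1 F0 B0 9B A2 F4 83 A7 82

U+B4B4: 3-byte form → EB 92 B4.
U+00F6: 2-byte form → C3 B6.
U+FF201: 4-byte form → F3 BF 88 81.
U+48741: 4-byte form → F1 88 9D 81.
U+2021: 3-byte form → E2 80 A1.
U+306E2: 4-byte form → F0 B0 9B A2.
U+1039C2: 4-byte form → F4 83 A7 82.
Concatenated (24 bytes): EB 92 B4 C3 B6 F3 BF 88 81 F1 88 9D 81 E2 80 A1 F0 B0 9B A2 F4 83 A7 82.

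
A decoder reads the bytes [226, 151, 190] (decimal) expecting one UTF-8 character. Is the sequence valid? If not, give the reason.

Leading byte 0xE2 = 11100010 → 3-byte form.
Continuation bytes 0x97=10010111, 0xBE=10111110 all match 10xxxxxx.
Decoded value 0x25FE is ≥ 0x800 (shortest form) and not a surrogate.

valid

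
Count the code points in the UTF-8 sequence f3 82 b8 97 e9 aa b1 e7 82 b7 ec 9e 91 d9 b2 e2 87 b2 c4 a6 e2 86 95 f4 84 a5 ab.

Byte at offset 0: 0xF3 = 11110011 → 4-byte char (#1). Advance 4.
Byte at offset 4: 0xE9 = 11101001 → 3-byte char (#2). Advance 3.
Byte at offset 7: 0xE7 = 11100111 → 3-byte char (#3). Advance 3.
Byte at offset 10: 0xEC = 11101100 → 3-byte char (#4). Advance 3.
Byte at offset 13: 0xD9 = 11011001 → 2-byte char (#5). Advance 2.
Byte at offset 15: 0xE2 = 11100010 → 3-byte char (#6). Advance 3.
Byte at offset 18: 0xC4 = 11000100 → 2-byte char (#7). Advance 2.
Byte at offset 20: 0xE2 = 11100010 → 3-byte char (#8). Advance 3.
Byte at offset 23: 0xF4 = 11110100 → 4-byte char (#9). Advance 4.
Reached end at offset 27 after 9 code points.

9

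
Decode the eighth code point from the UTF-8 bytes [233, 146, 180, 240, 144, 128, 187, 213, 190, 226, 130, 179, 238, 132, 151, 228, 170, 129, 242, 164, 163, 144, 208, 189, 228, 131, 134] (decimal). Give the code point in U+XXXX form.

U+043D

Offset 0: leading byte 0xE9 = 11101001 → 3-byte char #1 = E9 92 B4.
Offset 3: leading byte 0xF0 = 11110000 → 4-byte char #2 = F0 90 80 BB.
Offset 7: leading byte 0xD5 = 11010101 → 2-byte char #3 = D5 BE.
Offset 9: leading byte 0xE2 = 11100010 → 3-byte char #4 = E2 82 B3.
Offset 12: leading byte 0xEE = 11101110 → 3-byte char #5 = EE 84 97.
Offset 15: leading byte 0xE4 = 11100100 → 3-byte char #6 = E4 AA 81.
Offset 18: leading byte 0xF2 = 11110010 → 4-byte char #7 = F2 A4 A3 90.
Offset 22: leading byte 0xD0 = 11010000 → 2-byte char #8 = D0 BD.
Leading byte 0xD0 = 11010000 matches 110xxxxx → 2-byte sequence.
Byte 1: 0xD0 = 11010000, payload 10000 (5 bits).
Byte 2: 0xBD = 10111101 (10xxxxxx ✓), payload 111101.
Concatenate: 10000111101 = 0x43D (11 bits → U+043D).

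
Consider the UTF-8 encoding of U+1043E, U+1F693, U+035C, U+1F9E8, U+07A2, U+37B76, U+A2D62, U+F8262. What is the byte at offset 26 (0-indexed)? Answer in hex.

U+1043E → 4-byte form F0 90 90 BE at offsets 0–3.
U+1F693 → 4-byte form F0 9F 9A 93 at offsets 4–7.
U+035C → 2-byte form CD 9C at offsets 8–9.
U+1F9E8 → 4-byte form F0 9F A7 A8 at offsets 10–13.
U+07A2 → 2-byte form DE A2 at offsets 14–15.
U+37B76 → 4-byte form F0 B7 AD B6 at offsets 16–19.
U+A2D62 → 4-byte form F2 A2 B5 A2 at offsets 20–23.
U+F8262 → 4-byte form F3 B8 89 A2 at offsets 24–27.
Offset 26 falls in char 8's range; it's byte 3 of F3 B8 89 A2 = 0x89.

0x89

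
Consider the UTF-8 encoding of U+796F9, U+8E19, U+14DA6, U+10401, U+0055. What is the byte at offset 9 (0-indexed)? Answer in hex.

0xB6

U+796F9 → 4-byte form F1 B9 9B B9 at offsets 0–3.
U+8E19 → 3-byte form E8 B8 99 at offsets 4–6.
U+14DA6 → 4-byte form F0 94 B6 A6 at offsets 7–10.
Offset 9 falls in char 3's range; it's byte 3 of F0 94 B6 A6 = 0xB6.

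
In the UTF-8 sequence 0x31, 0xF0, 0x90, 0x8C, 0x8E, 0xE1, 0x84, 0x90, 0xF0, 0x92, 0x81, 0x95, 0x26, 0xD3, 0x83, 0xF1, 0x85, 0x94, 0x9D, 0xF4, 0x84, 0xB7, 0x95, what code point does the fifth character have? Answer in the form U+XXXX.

U+0026

Offset 0: leading byte 0x31 = 00110001 → 1-byte char #1 = 31.
Offset 1: leading byte 0xF0 = 11110000 → 4-byte char #2 = F0 90 8C 8E.
Offset 5: leading byte 0xE1 = 11100001 → 3-byte char #3 = E1 84 90.
Offset 8: leading byte 0xF0 = 11110000 → 4-byte char #4 = F0 92 81 95.
Offset 12: leading byte 0x26 = 00100110 → 1-byte char #5 = 26.
Leading byte 0x26 = 00100110 matches 0xxxxxxx → 1-byte sequence.
Byte 1: 0x26 = 00100110, payload 0100110 (7 bits).
Concatenate: 0100110 = 0x26 (7 bits → U+0026).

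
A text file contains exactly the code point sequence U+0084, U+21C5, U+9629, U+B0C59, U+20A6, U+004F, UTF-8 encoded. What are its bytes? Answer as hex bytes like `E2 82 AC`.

C2 84 E2 87 85 E9 98 A9 F2 B0 B1 99 E2 82 A6 4F

U+0084: 2-byte form → C2 84.
U+21C5: 3-byte form → E2 87 85.
U+9629: 3-byte form → E9 98 A9.
U+B0C59: 4-byte form → F2 B0 B1 99.
U+20A6: 3-byte form → E2 82 A6.
U+004F: 1-byte form → 4F.
Concatenated (16 bytes): C2 84 E2 87 85 E9 98 A9 F2 B0 B1 99 E2 82 A6 4F.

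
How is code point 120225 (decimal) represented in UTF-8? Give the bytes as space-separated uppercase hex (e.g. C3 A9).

F0 9D 96 A1

U+1D5A1 = 0x1D5A1 = 120225 decimal. In range U+10000–U+10FFFF → 4-byte form: 11110xxx 10xxxxxx 10xxxxxx 10xxxxxx.
Binary (21 bits): 000011101010110100001.
Split 3+6+6+6: 000 | 011101 | 010110 | 100001.
Byte 1: 11110000 = 0xF0.
Byte 2: 10011101 = 0x9D.
Byte 3: 10010110 = 0x96.
Byte 4: 10100001 = 0xA1.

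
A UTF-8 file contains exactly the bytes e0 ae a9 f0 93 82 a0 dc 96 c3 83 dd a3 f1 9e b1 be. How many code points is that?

6

Byte at offset 0: 0xE0 = 11100000 → 3-byte char (#1). Advance 3.
Byte at offset 3: 0xF0 = 11110000 → 4-byte char (#2). Advance 4.
Byte at offset 7: 0xDC = 11011100 → 2-byte char (#3). Advance 2.
Byte at offset 9: 0xC3 = 11000011 → 2-byte char (#4). Advance 2.
Byte at offset 11: 0xDD = 11011101 → 2-byte char (#5). Advance 2.
Byte at offset 13: 0xF1 = 11110001 → 4-byte char (#6). Advance 4.
Reached end at offset 17 after 6 code points.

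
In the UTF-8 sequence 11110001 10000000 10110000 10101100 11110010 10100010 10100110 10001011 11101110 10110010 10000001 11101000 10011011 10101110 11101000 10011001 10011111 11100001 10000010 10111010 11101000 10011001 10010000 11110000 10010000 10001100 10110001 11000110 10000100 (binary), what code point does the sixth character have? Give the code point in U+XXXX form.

Offset 0: leading byte 0xF1 = 11110001 → 4-byte char #1 = F1 80 B0 AC.
Offset 4: leading byte 0xF2 = 11110010 → 4-byte char #2 = F2 A2 A6 8B.
Offset 8: leading byte 0xEE = 11101110 → 3-byte char #3 = EE B2 81.
Offset 11: leading byte 0xE8 = 11101000 → 3-byte char #4 = E8 9B AE.
Offset 14: leading byte 0xE8 = 11101000 → 3-byte char #5 = E8 99 9F.
Offset 17: leading byte 0xE1 = 11100001 → 3-byte char #6 = E1 82 BA.
Leading byte 0xE1 = 11100001 matches 1110xxxx → 3-byte sequence.
Byte 1: 0xE1 = 11100001, payload 0001 (4 bits).
Byte 2: 0x82 = 10000010 (10xxxxxx ✓), payload 000010.
Byte 3: 0xBA = 10111010 (10xxxxxx ✓), payload 111010.
Concatenate: 0001000010111010 = 0x10BA (16 bits → U+10BA).

U+10BA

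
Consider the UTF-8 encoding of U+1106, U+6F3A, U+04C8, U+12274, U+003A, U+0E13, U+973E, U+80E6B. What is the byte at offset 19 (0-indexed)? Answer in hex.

U+1106 → 3-byte form E1 84 86 at offsets 0–2.
U+6F3A → 3-byte form E6 BC BA at offsets 3–5.
U+04C8 → 2-byte form D3 88 at offsets 6–7.
U+12274 → 4-byte form F0 92 89 B4 at offsets 8–11.
U+003A → 1-byte form 3A at offsets 12–12.
U+0E13 → 3-byte form E0 B8 93 at offsets 13–15.
U+973E → 3-byte form E9 9C BE at offsets 16–18.
U+80E6B → 4-byte form F2 80 B9 AB at offsets 19–22.
Offset 19 falls in char 8's range; it's byte 1 of F2 80 B9 AB = 0xF2.

0xF2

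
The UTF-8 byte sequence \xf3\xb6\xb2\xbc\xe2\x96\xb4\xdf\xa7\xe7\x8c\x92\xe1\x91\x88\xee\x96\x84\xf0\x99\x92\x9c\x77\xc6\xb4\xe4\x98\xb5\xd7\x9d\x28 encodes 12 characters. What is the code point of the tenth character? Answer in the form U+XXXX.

U+4635

Offset 0: leading byte 0xF3 = 11110011 → 4-byte char #1 = F3 B6 B2 BC.
Offset 4: leading byte 0xE2 = 11100010 → 3-byte char #2 = E2 96 B4.
Offset 7: leading byte 0xDF = 11011111 → 2-byte char #3 = DF A7.
Offset 9: leading byte 0xE7 = 11100111 → 3-byte char #4 = E7 8C 92.
Offset 12: leading byte 0xE1 = 11100001 → 3-byte char #5 = E1 91 88.
Offset 15: leading byte 0xEE = 11101110 → 3-byte char #6 = EE 96 84.
Offset 18: leading byte 0xF0 = 11110000 → 4-byte char #7 = F0 99 92 9C.
Offset 22: leading byte 0x77 = 01110111 → 1-byte char #8 = 77.
Offset 23: leading byte 0xC6 = 11000110 → 2-byte char #9 = C6 B4.
Offset 25: leading byte 0xE4 = 11100100 → 3-byte char #10 = E4 98 B5.
Leading byte 0xE4 = 11100100 matches 1110xxxx → 3-byte sequence.
Byte 1: 0xE4 = 11100100, payload 0100 (4 bits).
Byte 2: 0x98 = 10011000 (10xxxxxx ✓), payload 011000.
Byte 3: 0xB5 = 10110101 (10xxxxxx ✓), payload 110101.
Concatenate: 0100011000110101 = 0x4635 (16 bits → U+4635).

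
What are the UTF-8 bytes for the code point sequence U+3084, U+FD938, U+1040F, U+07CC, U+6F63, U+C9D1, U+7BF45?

U+3084: 3-byte form → E3 82 84.
U+FD938: 4-byte form → F3 BD A4 B8.
U+1040F: 4-byte form → F0 90 90 8F.
U+07CC: 2-byte form → DF 8C.
U+6F63: 3-byte form → E6 BD A3.
U+C9D1: 3-byte form → EC A7 91.
U+7BF45: 4-byte form → F1 BB BD 85.
Concatenated (23 bytes): E3 82 84 F3 BD A4 B8 F0 90 90 8F DF 8C E6 BD A3 EC A7 91 F1 BB BD 85.

E3 82 84 F3 BD A4 B8 F0 90 90 8F DF 8C E6 BD A3 EC A7 91 F1 BB BD 85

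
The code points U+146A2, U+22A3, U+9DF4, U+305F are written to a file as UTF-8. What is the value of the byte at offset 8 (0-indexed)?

U+146A2 → 4-byte form F0 94 9A A2 at offsets 0–3.
U+22A3 → 3-byte form E2 8A A3 at offsets 4–6.
U+9DF4 → 3-byte form E9 B7 B4 at offsets 7–9.
Offset 8 falls in char 3's range; it's byte 2 of E9 B7 B4 = 0xB7.

0xB7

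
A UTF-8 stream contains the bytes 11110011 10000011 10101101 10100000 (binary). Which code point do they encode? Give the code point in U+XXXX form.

U+C3B60

Leading byte 0xF3 = 11110011 matches 11110xxx → 4-byte sequence.
Byte 1: 0xF3 = 11110011, payload 011 (3 bits).
Byte 2: 0x83 = 10000011 (10xxxxxx ✓), payload 000011.
Byte 3: 0xAD = 10101101 (10xxxxxx ✓), payload 101101.
Byte 4: 0xA0 = 10100000 (10xxxxxx ✓), payload 100000.
Concatenate: 011000011101101100000 = 0xC3B60 (21 bits → U+C3B60).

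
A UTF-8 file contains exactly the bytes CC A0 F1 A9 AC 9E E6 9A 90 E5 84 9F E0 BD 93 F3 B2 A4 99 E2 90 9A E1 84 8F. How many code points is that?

Byte at offset 0: 0xCC = 11001100 → 2-byte char (#1). Advance 2.
Byte at offset 2: 0xF1 = 11110001 → 4-byte char (#2). Advance 4.
Byte at offset 6: 0xE6 = 11100110 → 3-byte char (#3). Advance 3.
Byte at offset 9: 0xE5 = 11100101 → 3-byte char (#4). Advance 3.
Byte at offset 12: 0xE0 = 11100000 → 3-byte char (#5). Advance 3.
Byte at offset 15: 0xF3 = 11110011 → 4-byte char (#6). Advance 4.
Byte at offset 19: 0xE2 = 11100010 → 3-byte char (#7). Advance 3.
Byte at offset 22: 0xE1 = 11100001 → 3-byte char (#8). Advance 3.
Reached end at offset 25 after 8 code points.

8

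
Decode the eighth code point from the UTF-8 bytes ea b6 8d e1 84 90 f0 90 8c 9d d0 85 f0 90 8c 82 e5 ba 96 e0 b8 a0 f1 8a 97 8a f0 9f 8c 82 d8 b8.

U+4A5CA

Offset 0: leading byte 0xEA = 11101010 → 3-byte char #1 = EA B6 8D.
Offset 3: leading byte 0xE1 = 11100001 → 3-byte char #2 = E1 84 90.
Offset 6: leading byte 0xF0 = 11110000 → 4-byte char #3 = F0 90 8C 9D.
Offset 10: leading byte 0xD0 = 11010000 → 2-byte char #4 = D0 85.
Offset 12: leading byte 0xF0 = 11110000 → 4-byte char #5 = F0 90 8C 82.
Offset 16: leading byte 0xE5 = 11100101 → 3-byte char #6 = E5 BA 96.
Offset 19: leading byte 0xE0 = 11100000 → 3-byte char #7 = E0 B8 A0.
Offset 22: leading byte 0xF1 = 11110001 → 4-byte char #8 = F1 8A 97 8A.
Leading byte 0xF1 = 11110001 matches 11110xxx → 4-byte sequence.
Byte 1: 0xF1 = 11110001, payload 001 (3 bits).
Byte 2: 0x8A = 10001010 (10xxxxxx ✓), payload 001010.
Byte 3: 0x97 = 10010111 (10xxxxxx ✓), payload 010111.
Byte 4: 0x8A = 10001010 (10xxxxxx ✓), payload 001010.
Concatenate: 001001010010111001010 = 0x4A5CA (21 bits → U+4A5CA).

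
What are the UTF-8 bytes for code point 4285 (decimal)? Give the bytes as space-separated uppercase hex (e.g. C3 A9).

U+10BD = 0x10BD = 4285 decimal. In range U+0800–U+FFFF → 3-byte form: 1110xxxx 10xxxxxx 10xxxxxx.
Binary (16 bits): 0001000010111101.
Split 4+6+6: 0001 | 000010 | 111101.
Byte 1: 11100001 = 0xE1.
Byte 2: 10000010 = 0x82.
Byte 3: 10111101 = 0xBD.

E1 82 BD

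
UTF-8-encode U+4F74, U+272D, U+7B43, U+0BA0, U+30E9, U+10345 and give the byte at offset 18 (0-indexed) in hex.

0x85

U+4F74 → 3-byte form E4 BD B4 at offsets 0–2.
U+272D → 3-byte form E2 9C AD at offsets 3–5.
U+7B43 → 3-byte form E7 AD 83 at offsets 6–8.
U+0BA0 → 3-byte form E0 AE A0 at offsets 9–11.
U+30E9 → 3-byte form E3 83 A9 at offsets 12–14.
U+10345 → 4-byte form F0 90 8D 85 at offsets 15–18.
Offset 18 falls in char 6's range; it's byte 4 of F0 90 8D 85 = 0x85.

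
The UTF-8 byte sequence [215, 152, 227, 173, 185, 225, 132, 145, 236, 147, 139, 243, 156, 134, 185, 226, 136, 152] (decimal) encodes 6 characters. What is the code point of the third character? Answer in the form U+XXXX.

Offset 0: leading byte 0xD7 = 11010111 → 2-byte char #1 = D7 98.
Offset 2: leading byte 0xE3 = 11100011 → 3-byte char #2 = E3 AD B9.
Offset 5: leading byte 0xE1 = 11100001 → 3-byte char #3 = E1 84 91.
Leading byte 0xE1 = 11100001 matches 1110xxxx → 3-byte sequence.
Byte 1: 0xE1 = 11100001, payload 0001 (4 bits).
Byte 2: 0x84 = 10000100 (10xxxxxx ✓), payload 000100.
Byte 3: 0x91 = 10010001 (10xxxxxx ✓), payload 010001.
Concatenate: 0001000100010001 = 0x1111 (16 bits → U+1111).

U+1111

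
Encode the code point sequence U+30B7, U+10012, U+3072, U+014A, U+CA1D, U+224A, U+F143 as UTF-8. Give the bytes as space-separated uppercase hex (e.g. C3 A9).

U+30B7: 3-byte form → E3 82 B7.
U+10012: 4-byte form → F0 90 80 92.
U+3072: 3-byte form → E3 81 B2.
U+014A: 2-byte form → C5 8A.
U+CA1D: 3-byte form → EC A8 9D.
U+224A: 3-byte form → E2 89 8A.
U+F143: 3-byte form → EF 85 83.
Concatenated (21 bytes): E3 82 B7 F0 90 80 92 E3 81 B2 C5 8A EC A8 9D E2 89 8A EF 85 83.

E3 82 B7 F0 90 80 92 E3 81 B2 C5 8A EC A8 9D E2 89 8A EF 85 83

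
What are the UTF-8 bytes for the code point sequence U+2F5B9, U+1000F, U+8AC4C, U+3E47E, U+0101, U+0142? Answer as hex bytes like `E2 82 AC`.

U+2F5B9: 4-byte form → F0 AF 96 B9.
U+1000F: 4-byte form → F0 90 80 8F.
U+8AC4C: 4-byte form → F2 8A B1 8C.
U+3E47E: 4-byte form → F0 BE 91 BE.
U+0101: 2-byte form → C4 81.
U+0142: 2-byte form → C5 82.
Concatenated (20 bytes): F0 AF 96 B9 F0 90 80 8F F2 8A B1 8C F0 BE 91 BE C4 81 C5 82.

F0 AF 96 B9 F0 90 80 8F F2 8A B1 8C F0 BE 91 BE C4 81 C5 82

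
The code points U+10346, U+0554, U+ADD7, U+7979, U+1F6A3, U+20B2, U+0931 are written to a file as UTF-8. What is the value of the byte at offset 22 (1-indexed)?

0xB1

1-indexed offset 22 is 0-indexed offset 21.
U+10346 → 4-byte form F0 90 8D 86 at offsets 0–3.
U+0554 → 2-byte form D5 94 at offsets 4–5.
U+ADD7 → 3-byte form EA B7 97 at offsets 6–8.
U+7979 → 3-byte form E7 A5 B9 at offsets 9–11.
U+1F6A3 → 4-byte form F0 9F 9A A3 at offsets 12–15.
U+20B2 → 3-byte form E2 82 B2 at offsets 16–18.
U+0931 → 3-byte form E0 A4 B1 at offsets 19–21.
Offset 21 falls in char 7's range; it's byte 3 of E0 A4 B1 = 0xB1.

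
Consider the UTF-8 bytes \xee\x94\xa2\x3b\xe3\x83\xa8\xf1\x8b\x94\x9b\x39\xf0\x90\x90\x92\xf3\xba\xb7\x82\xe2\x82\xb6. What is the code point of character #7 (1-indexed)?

Offset 0: leading byte 0xEE = 11101110 → 3-byte char #1 = EE 94 A2.
Offset 3: leading byte 0x3B = 00111011 → 1-byte char #2 = 3B.
Offset 4: leading byte 0xE3 = 11100011 → 3-byte char #3 = E3 83 A8.
Offset 7: leading byte 0xF1 = 11110001 → 4-byte char #4 = F1 8B 94 9B.
Offset 11: leading byte 0x39 = 00111001 → 1-byte char #5 = 39.
Offset 12: leading byte 0xF0 = 11110000 → 4-byte char #6 = F0 90 90 92.
Offset 16: leading byte 0xF3 = 11110011 → 4-byte char #7 = F3 BA B7 82.
Leading byte 0xF3 = 11110011 matches 11110xxx → 4-byte sequence.
Byte 1: 0xF3 = 11110011, payload 011 (3 bits).
Byte 2: 0xBA = 10111010 (10xxxxxx ✓), payload 111010.
Byte 3: 0xB7 = 10110111 (10xxxxxx ✓), payload 110111.
Byte 4: 0x82 = 10000010 (10xxxxxx ✓), payload 000010.
Concatenate: 011111010110111000010 = 0xFADC2 (21 bits → U+FADC2).

U+FADC2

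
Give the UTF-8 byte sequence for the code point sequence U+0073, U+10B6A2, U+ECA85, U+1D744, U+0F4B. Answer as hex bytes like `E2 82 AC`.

U+0073: 1-byte form → 73.
U+10B6A2: 4-byte form → F4 8B 9A A2.
U+ECA85: 4-byte form → F3 AC AA 85.
U+1D744: 4-byte form → F0 9D 9D 84.
U+0F4B: 3-byte form → E0 BD 8B.
Concatenated (16 bytes): 73 F4 8B 9A A2 F3 AC AA 85 F0 9D 9D 84 E0 BD 8B.

73 F4 8B 9A A2 F3 AC AA 85 F0 9D 9D 84 E0 BD 8B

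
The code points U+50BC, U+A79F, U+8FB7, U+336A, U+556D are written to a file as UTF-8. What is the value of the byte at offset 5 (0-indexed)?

0x9F

U+50BC → 3-byte form E5 82 BC at offsets 0–2.
U+A79F → 3-byte form EA 9E 9F at offsets 3–5.
Offset 5 falls in char 2's range; it's byte 3 of EA 9E 9F = 0x9F.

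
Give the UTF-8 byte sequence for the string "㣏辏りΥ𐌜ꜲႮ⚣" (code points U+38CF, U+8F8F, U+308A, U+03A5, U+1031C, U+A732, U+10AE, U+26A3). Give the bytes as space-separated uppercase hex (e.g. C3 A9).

U+38CF: 3-byte form → E3 A3 8F.
U+8F8F: 3-byte form → E8 BE 8F.
U+308A: 3-byte form → E3 82 8A.
U+03A5: 2-byte form → CE A5.
U+1031C: 4-byte form → F0 90 8C 9C.
U+A732: 3-byte form → EA 9C B2.
U+10AE: 3-byte form → E1 82 AE.
U+26A3: 3-byte form → E2 9A A3.
Concatenated (24 bytes): E3 A3 8F E8 BE 8F E3 82 8A CE A5 F0 90 8C 9C EA 9C B2 E1 82 AE E2 9A A3.

E3 A3 8F E8 BE 8F E3 82 8A CE A5 F0 90 8C 9C EA 9C B2 E1 82 AE E2 9A A3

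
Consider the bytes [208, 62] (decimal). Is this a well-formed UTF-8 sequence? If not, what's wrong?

Leading byte 0xD0 = 11010000 → 2-byte form.
Byte 2 is 0x3E = 00111110, which is not 10xxxxxx — expected a continuation byte.

invalid (non-continuation byte where continuation expected)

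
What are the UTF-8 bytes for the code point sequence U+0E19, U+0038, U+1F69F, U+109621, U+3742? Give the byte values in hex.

U+0E19: 3-byte form → E0 B8 99.
U+0038: 1-byte form → 38.
U+1F69F: 4-byte form → F0 9F 9A 9F.
U+109621: 4-byte form → F4 89 98 A1.
U+3742: 3-byte form → E3 9D 82.
Concatenated (15 bytes): E0 B8 99 38 F0 9F 9A 9F F4 89 98 A1 E3 9D 82.

E0 B8 99 38 F0 9F 9A 9F F4 89 98 A1 E3 9D 82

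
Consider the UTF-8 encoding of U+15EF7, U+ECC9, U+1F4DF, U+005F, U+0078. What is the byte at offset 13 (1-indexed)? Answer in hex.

0x78

1-indexed offset 13 is 0-indexed offset 12.
U+15EF7 → 4-byte form F0 95 BB B7 at offsets 0–3.
U+ECC9 → 3-byte form EE B3 89 at offsets 4–6.
U+1F4DF → 4-byte form F0 9F 93 9F at offsets 7–10.
U+005F → 1-byte form 5F at offsets 11–11.
U+0078 → 1-byte form 78 at offsets 12–12.
Offset 12 falls in char 5's range; it's byte 1 of 78 = 0x78.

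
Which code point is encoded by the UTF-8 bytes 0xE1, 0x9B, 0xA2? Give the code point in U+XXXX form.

U+16E2

Leading byte 0xE1 = 11100001 matches 1110xxxx → 3-byte sequence.
Byte 1: 0xE1 = 11100001, payload 0001 (4 bits).
Byte 2: 0x9B = 10011011 (10xxxxxx ✓), payload 011011.
Byte 3: 0xA2 = 10100010 (10xxxxxx ✓), payload 100010.
Concatenate: 0001011011100010 = 0x16E2 (16 bits → U+16E2).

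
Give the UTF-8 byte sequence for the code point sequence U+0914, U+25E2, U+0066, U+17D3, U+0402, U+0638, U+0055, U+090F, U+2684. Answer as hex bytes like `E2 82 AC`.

E0 A4 94 E2 97 A2 66 E1 9F 93 D0 82 D8 B8 55 E0 A4 8F E2 9A 84

U+0914: 3-byte form → E0 A4 94.
U+25E2: 3-byte form → E2 97 A2.
U+0066: 1-byte form → 66.
U+17D3: 3-byte form → E1 9F 93.
U+0402: 2-byte form → D0 82.
U+0638: 2-byte form → D8 B8.
U+0055: 1-byte form → 55.
U+090F: 3-byte form → E0 A4 8F.
U+2684: 3-byte form → E2 9A 84.
Concatenated (21 bytes): E0 A4 94 E2 97 A2 66 E1 9F 93 D0 82 D8 B8 55 E0 A4 8F E2 9A 84.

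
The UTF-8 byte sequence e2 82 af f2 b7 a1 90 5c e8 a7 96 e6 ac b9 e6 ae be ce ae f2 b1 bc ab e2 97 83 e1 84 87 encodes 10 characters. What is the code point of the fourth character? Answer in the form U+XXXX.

Offset 0: leading byte 0xE2 = 11100010 → 3-byte char #1 = E2 82 AF.
Offset 3: leading byte 0xF2 = 11110010 → 4-byte char #2 = F2 B7 A1 90.
Offset 7: leading byte 0x5C = 01011100 → 1-byte char #3 = 5C.
Offset 8: leading byte 0xE8 = 11101000 → 3-byte char #4 = E8 A7 96.
Leading byte 0xE8 = 11101000 matches 1110xxxx → 3-byte sequence.
Byte 1: 0xE8 = 11101000, payload 1000 (4 bits).
Byte 2: 0xA7 = 10100111 (10xxxxxx ✓), payload 100111.
Byte 3: 0x96 = 10010110 (10xxxxxx ✓), payload 010110.
Concatenate: 1000100111010110 = 0x89D6 (16 bits → U+89D6).

U+89D6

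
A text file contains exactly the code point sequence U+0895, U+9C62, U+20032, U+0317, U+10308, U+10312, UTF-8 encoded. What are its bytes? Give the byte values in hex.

E0 A2 95 E9 B1 A2 F0 A0 80 B2 CC 97 F0 90 8C 88 F0 90 8C 92

U+0895: 3-byte form → E0 A2 95.
U+9C62: 3-byte form → E9 B1 A2.
U+20032: 4-byte form → F0 A0 80 B2.
U+0317: 2-byte form → CC 97.
U+10308: 4-byte form → F0 90 8C 88.
U+10312: 4-byte form → F0 90 8C 92.
Concatenated (20 bytes): E0 A2 95 E9 B1 A2 F0 A0 80 B2 CC 97 F0 90 8C 88 F0 90 8C 92.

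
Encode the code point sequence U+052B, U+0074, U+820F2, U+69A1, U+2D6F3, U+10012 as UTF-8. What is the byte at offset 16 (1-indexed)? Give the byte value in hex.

1-indexed offset 16 is 0-indexed offset 15.
U+052B → 2-byte form D4 AB at offsets 0–1.
U+0074 → 1-byte form 74 at offsets 2–2.
U+820F2 → 4-byte form F2 82 83 B2 at offsets 3–6.
U+69A1 → 3-byte form E6 A6 A1 at offsets 7–9.
U+2D6F3 → 4-byte form F0 AD 9B B3 at offsets 10–13.
U+10012 → 4-byte form F0 90 80 92 at offsets 14–17.
Offset 15 falls in char 6's range; it's byte 2 of F0 90 80 92 = 0x90.

0x90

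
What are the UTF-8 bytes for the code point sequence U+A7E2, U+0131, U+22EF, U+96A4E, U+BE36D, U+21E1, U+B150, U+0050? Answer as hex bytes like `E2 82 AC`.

EA 9F A2 C4 B1 E2 8B AF F2 96 A9 8E F2 BE 8D AD E2 87 A1 EB 85 90 50

U+A7E2: 3-byte form → EA 9F A2.
U+0131: 2-byte form → C4 B1.
U+22EF: 3-byte form → E2 8B AF.
U+96A4E: 4-byte form → F2 96 A9 8E.
U+BE36D: 4-byte form → F2 BE 8D AD.
U+21E1: 3-byte form → E2 87 A1.
U+B150: 3-byte form → EB 85 90.
U+0050: 1-byte form → 50.
Concatenated (23 bytes): EA 9F A2 C4 B1 E2 8B AF F2 96 A9 8E F2 BE 8D AD E2 87 A1 EB 85 90 50.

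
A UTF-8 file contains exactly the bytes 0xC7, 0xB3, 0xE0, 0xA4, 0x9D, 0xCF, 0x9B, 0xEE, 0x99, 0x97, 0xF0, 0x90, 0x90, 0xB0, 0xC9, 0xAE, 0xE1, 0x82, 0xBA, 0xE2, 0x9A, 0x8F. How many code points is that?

8

Byte at offset 0: 0xC7 = 11000111 → 2-byte char (#1). Advance 2.
Byte at offset 2: 0xE0 = 11100000 → 3-byte char (#2). Advance 3.
Byte at offset 5: 0xCF = 11001111 → 2-byte char (#3). Advance 2.
Byte at offset 7: 0xEE = 11101110 → 3-byte char (#4). Advance 3.
Byte at offset 10: 0xF0 = 11110000 → 4-byte char (#5). Advance 4.
Byte at offset 14: 0xC9 = 11001001 → 2-byte char (#6). Advance 2.
Byte at offset 16: 0xE1 = 11100001 → 3-byte char (#7). Advance 3.
Byte at offset 19: 0xE2 = 11100010 → 3-byte char (#8). Advance 3.
Reached end at offset 22 after 8 code points.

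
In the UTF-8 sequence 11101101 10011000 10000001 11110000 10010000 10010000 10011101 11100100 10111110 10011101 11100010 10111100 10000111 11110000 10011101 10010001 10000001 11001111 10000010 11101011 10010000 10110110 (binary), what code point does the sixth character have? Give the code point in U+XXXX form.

U+03C2

Offset 0: leading byte 0xED = 11101101 → 3-byte char #1 = ED 98 81.
Offset 3: leading byte 0xF0 = 11110000 → 4-byte char #2 = F0 90 90 9D.
Offset 7: leading byte 0xE4 = 11100100 → 3-byte char #3 = E4 BE 9D.
Offset 10: leading byte 0xE2 = 11100010 → 3-byte char #4 = E2 BC 87.
Offset 13: leading byte 0xF0 = 11110000 → 4-byte char #5 = F0 9D 91 81.
Offset 17: leading byte 0xCF = 11001111 → 2-byte char #6 = CF 82.
Leading byte 0xCF = 11001111 matches 110xxxxx → 2-byte sequence.
Byte 1: 0xCF = 11001111, payload 01111 (5 bits).
Byte 2: 0x82 = 10000010 (10xxxxxx ✓), payload 000010.
Concatenate: 01111000010 = 0x3C2 (11 bits → U+03C2).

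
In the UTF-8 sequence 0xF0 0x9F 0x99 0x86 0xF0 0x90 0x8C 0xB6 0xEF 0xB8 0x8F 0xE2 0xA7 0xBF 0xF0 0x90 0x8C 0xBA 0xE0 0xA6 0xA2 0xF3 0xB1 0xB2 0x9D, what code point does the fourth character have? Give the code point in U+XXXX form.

Offset 0: leading byte 0xF0 = 11110000 → 4-byte char #1 = F0 9F 99 86.
Offset 4: leading byte 0xF0 = 11110000 → 4-byte char #2 = F0 90 8C B6.
Offset 8: leading byte 0xEF = 11101111 → 3-byte char #3 = EF B8 8F.
Offset 11: leading byte 0xE2 = 11100010 → 3-byte char #4 = E2 A7 BF.
Leading byte 0xE2 = 11100010 matches 1110xxxx → 3-byte sequence.
Byte 1: 0xE2 = 11100010, payload 0010 (4 bits).
Byte 2: 0xA7 = 10100111 (10xxxxxx ✓), payload 100111.
Byte 3: 0xBF = 10111111 (10xxxxxx ✓), payload 111111.
Concatenate: 0010100111111111 = 0x29FF (16 bits → U+29FF).

U+29FF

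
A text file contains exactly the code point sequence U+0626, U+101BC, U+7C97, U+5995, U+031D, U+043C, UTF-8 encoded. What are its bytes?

D8 A6 F0 90 86 BC E7 B2 97 E5 A6 95 CC 9D D0 BC

U+0626: 2-byte form → D8 A6.
U+101BC: 4-byte form → F0 90 86 BC.
U+7C97: 3-byte form → E7 B2 97.
U+5995: 3-byte form → E5 A6 95.
U+031D: 2-byte form → CC 9D.
U+043C: 2-byte form → D0 BC.
Concatenated (16 bytes): D8 A6 F0 90 86 BC E7 B2 97 E5 A6 95 CC 9D D0 BC.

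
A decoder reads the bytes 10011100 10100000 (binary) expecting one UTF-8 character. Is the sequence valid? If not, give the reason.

Byte 0x9C = 10011100 has the form 10xxxxxx — a continuation byte — but there is no preceding leading byte.

invalid (continuation byte with no leading byte)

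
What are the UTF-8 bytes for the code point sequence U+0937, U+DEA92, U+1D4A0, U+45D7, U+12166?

E0 A4 B7 F3 9E AA 92 F0 9D 92 A0 E4 97 97 F0 92 85 A6

U+0937: 3-byte form → E0 A4 B7.
U+DEA92: 4-byte form → F3 9E AA 92.
U+1D4A0: 4-byte form → F0 9D 92 A0.
U+45D7: 3-byte form → E4 97 97.
U+12166: 4-byte form → F0 92 85 A6.
Concatenated (18 bytes): E0 A4 B7 F3 9E AA 92 F0 9D 92 A0 E4 97 97 F0 92 85 A6.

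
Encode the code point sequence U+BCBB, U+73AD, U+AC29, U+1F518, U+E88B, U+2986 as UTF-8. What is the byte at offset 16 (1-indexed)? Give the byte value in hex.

1-indexed offset 16 is 0-indexed offset 15.
U+BCBB → 3-byte form EB B2 BB at offsets 0–2.
U+73AD → 3-byte form E7 8E AD at offsets 3–5.
U+AC29 → 3-byte form EA B0 A9 at offsets 6–8.
U+1F518 → 4-byte form F0 9F 94 98 at offsets 9–12.
U+E88B → 3-byte form EE A2 8B at offsets 13–15.
Offset 15 falls in char 5's range; it's byte 3 of EE A2 8B = 0x8B.

0x8B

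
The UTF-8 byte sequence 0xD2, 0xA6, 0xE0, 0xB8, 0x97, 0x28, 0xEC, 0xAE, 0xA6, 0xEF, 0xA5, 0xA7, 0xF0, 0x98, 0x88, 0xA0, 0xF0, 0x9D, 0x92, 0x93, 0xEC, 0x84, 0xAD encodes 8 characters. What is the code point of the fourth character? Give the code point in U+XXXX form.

U+CBA6

Offset 0: leading byte 0xD2 = 11010010 → 2-byte char #1 = D2 A6.
Offset 2: leading byte 0xE0 = 11100000 → 3-byte char #2 = E0 B8 97.
Offset 5: leading byte 0x28 = 00101000 → 1-byte char #3 = 28.
Offset 6: leading byte 0xEC = 11101100 → 3-byte char #4 = EC AE A6.
Leading byte 0xEC = 11101100 matches 1110xxxx → 3-byte sequence.
Byte 1: 0xEC = 11101100, payload 1100 (4 bits).
Byte 2: 0xAE = 10101110 (10xxxxxx ✓), payload 101110.
Byte 3: 0xA6 = 10100110 (10xxxxxx ✓), payload 100110.
Concatenate: 1100101110100110 = 0xCBA6 (16 bits → U+CBA6).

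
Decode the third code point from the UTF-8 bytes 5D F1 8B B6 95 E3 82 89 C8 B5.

U+3089

Offset 0: leading byte 0x5D = 01011101 → 1-byte char #1 = 5D.
Offset 1: leading byte 0xF1 = 11110001 → 4-byte char #2 = F1 8B B6 95.
Offset 5: leading byte 0xE3 = 11100011 → 3-byte char #3 = E3 82 89.
Leading byte 0xE3 = 11100011 matches 1110xxxx → 3-byte sequence.
Byte 1: 0xE3 = 11100011, payload 0011 (4 bits).
Byte 2: 0x82 = 10000010 (10xxxxxx ✓), payload 000010.
Byte 3: 0x89 = 10001001 (10xxxxxx ✓), payload 001001.
Concatenate: 0011000010001001 = 0x3089 (16 bits → U+3089).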